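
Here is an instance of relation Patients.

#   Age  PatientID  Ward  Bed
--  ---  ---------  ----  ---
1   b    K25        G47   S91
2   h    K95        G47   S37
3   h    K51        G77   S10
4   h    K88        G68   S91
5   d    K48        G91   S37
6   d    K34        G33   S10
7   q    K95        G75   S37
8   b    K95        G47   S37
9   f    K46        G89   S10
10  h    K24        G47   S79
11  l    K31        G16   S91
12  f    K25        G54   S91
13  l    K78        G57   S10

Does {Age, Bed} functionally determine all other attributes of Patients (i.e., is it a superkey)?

All 13 rows have distinct {Age, Bed} values, so {Age, Bed} → (all attributes) holds and {Age, Bed} is a superkey.

Yes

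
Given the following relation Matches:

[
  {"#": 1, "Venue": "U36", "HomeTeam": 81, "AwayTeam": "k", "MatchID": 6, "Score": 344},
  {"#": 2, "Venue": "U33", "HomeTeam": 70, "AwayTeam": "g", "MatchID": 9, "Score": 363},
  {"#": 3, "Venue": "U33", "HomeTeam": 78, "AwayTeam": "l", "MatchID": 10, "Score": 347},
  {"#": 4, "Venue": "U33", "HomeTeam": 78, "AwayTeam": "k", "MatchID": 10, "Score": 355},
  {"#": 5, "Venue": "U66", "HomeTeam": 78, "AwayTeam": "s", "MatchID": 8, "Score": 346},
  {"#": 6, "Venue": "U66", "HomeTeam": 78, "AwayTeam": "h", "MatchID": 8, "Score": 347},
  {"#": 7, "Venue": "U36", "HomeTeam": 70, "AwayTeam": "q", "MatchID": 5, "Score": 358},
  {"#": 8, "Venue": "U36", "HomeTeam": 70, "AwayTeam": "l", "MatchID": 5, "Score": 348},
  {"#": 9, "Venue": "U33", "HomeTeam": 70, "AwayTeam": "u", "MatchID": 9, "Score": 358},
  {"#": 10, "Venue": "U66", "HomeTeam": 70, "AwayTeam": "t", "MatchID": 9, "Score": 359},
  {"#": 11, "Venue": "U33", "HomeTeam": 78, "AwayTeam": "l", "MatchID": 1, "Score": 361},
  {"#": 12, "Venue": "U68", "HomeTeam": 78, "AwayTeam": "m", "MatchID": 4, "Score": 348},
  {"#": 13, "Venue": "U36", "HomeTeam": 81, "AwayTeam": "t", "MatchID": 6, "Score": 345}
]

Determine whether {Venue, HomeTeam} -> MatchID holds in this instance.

No

(Venue=U36, HomeTeam=81): rows 1, 13 → MatchID = 6, 6 ✓
(Venue=U33, HomeTeam=70): rows 2, 9 → MatchID = 9, 9 ✓
(Venue=U33, HomeTeam=78): rows 3, 4, 11 → MatchID takes values {10, 1} — violation
(Venue=U66, HomeTeam=78): rows 5, 6 → MatchID = 8, 8 ✓
(Venue=U36, HomeTeam=70): rows 7, 8 → MatchID = 5, 5 ✓
(Venue=U66, HomeTeam=70): row 10 → MatchID = 9 ✓
(Venue=U68, HomeTeam=78): row 12 → MatchID = 4 ✓
Two rows agree on {Venue, HomeTeam} but differ on MatchID, so {Venue, HomeTeam} -> MatchID does not hold.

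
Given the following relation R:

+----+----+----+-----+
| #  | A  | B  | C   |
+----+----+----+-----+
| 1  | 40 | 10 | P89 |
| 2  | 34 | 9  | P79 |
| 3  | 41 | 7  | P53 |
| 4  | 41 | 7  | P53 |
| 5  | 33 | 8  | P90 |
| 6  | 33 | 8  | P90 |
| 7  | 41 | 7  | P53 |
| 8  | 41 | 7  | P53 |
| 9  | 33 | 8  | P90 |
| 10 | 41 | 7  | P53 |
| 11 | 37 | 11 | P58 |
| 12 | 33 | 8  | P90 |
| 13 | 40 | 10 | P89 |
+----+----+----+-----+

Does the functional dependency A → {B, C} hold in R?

Yes

A=40: rows 1, 13 → {B,C} = (10, P89), (10, P89) ✓
A=34: row 2 → {B,C} = (9, P79) ✓
A=41: rows 3, 4, 7, 8, 10 → {B,C} = (7, P53), (7, P53), (7, P53), (7, P53), (7, P53) ✓
A=33: rows 5, 6, 9, 12 → {B,C} = (8, P90), (8, P90), (8, P90), (8, P90) ✓
A=37: row 11 → {B,C} = (11, P58) ✓
Every A value is associated with a single {B, C} value, so A → {B, C} holds.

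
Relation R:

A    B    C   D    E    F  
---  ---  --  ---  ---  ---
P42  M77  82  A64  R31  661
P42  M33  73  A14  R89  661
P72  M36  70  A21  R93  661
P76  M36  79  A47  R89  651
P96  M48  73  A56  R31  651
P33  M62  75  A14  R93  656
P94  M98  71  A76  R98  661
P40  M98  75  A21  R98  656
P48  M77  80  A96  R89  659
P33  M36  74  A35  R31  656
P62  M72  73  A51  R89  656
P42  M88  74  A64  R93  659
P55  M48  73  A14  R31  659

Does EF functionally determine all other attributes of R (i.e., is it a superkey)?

Yes

All 13 rows have distinct EF values, so EF → (all attributes) holds and EF is a superkey.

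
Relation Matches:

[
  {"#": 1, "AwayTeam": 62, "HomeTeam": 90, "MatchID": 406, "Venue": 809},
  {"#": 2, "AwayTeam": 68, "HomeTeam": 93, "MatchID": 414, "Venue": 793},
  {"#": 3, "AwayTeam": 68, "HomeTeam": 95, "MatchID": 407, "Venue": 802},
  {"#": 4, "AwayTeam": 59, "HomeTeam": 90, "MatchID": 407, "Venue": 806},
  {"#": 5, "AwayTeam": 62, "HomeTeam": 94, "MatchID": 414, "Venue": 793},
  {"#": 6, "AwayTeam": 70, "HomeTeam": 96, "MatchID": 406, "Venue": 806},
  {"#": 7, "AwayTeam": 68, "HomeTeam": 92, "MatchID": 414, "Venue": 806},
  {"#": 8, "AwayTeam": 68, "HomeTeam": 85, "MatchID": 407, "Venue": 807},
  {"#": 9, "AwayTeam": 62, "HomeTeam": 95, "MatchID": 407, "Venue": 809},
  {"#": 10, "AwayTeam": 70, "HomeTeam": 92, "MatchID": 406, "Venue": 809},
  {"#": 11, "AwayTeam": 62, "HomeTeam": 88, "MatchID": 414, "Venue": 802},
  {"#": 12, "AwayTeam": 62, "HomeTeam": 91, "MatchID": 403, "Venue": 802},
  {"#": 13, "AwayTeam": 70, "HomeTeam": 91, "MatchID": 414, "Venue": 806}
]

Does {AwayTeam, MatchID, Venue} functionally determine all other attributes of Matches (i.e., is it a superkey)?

All 13 rows have distinct {AwayTeam, MatchID, Venue} values, so {AwayTeam, MatchID, Venue} → (all attributes) holds and {AwayTeam, MatchID, Venue} is a superkey.

Yes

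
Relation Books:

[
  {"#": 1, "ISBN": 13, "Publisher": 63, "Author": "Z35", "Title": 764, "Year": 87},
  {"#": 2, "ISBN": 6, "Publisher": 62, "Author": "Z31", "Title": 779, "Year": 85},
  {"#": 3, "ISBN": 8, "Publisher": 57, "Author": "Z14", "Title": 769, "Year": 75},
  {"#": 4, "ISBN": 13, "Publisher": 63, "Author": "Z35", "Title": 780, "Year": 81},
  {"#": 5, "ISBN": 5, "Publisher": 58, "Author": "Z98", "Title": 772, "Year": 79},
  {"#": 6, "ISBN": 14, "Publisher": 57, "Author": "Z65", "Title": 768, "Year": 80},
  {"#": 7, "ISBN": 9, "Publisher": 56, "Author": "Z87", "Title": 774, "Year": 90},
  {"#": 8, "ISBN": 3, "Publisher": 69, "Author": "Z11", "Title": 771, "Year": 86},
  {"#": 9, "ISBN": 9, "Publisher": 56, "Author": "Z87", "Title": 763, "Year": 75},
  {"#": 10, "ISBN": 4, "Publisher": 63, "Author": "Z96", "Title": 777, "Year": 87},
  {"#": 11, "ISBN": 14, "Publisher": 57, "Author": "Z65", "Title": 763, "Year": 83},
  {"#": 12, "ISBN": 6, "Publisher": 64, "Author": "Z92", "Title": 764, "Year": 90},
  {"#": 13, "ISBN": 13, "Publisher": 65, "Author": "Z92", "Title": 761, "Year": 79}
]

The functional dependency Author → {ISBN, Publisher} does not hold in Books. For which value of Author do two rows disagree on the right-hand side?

Z92

Author=Z35: rows 1, 4 → {ISBN,Publisher} = (13, 63), (13, 63) ✓
Author=Z31: row 2 → {ISBN,Publisher} = (6, 62) ✓
Author=Z14: row 3 → {ISBN,Publisher} = (8, 57) ✓
Author=Z98: row 5 → {ISBN,Publisher} = (5, 58) ✓
Author=Z65: rows 6, 11 → {ISBN,Publisher} = (14, 57), (14, 57) ✓
Author=Z87: rows 7, 9 → {ISBN,Publisher} = (9, 56), (9, 56) ✓
Author=Z11: row 8 → {ISBN,Publisher} = (3, 69) ✓
Author=Z96: row 10 → {ISBN,Publisher} = (4, 63) ✓
Author=Z92: rows 12, 13 → {ISBN,Publisher} takes values {(6, 64), (13, 65)} — violation
The only Author value with inconsistent RHS is Author=Z92.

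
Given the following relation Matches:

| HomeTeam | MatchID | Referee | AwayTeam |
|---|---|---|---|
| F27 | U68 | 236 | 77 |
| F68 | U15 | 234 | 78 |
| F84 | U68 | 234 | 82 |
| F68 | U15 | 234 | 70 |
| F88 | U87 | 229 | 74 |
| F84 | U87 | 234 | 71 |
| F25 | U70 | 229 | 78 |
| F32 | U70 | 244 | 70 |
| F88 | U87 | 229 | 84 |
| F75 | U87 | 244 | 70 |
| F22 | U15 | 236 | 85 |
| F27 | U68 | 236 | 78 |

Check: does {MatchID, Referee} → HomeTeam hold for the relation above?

(MatchID=U68, Referee=236): 2 rows → HomeTeam = F27, F27 ✓
(MatchID=U15, Referee=234): 2 rows → HomeTeam = F68, F68 ✓
(MatchID=U68, Referee=234): 1 row → HomeTeam = F84 ✓
(MatchID=U87, Referee=229): 2 rows → HomeTeam = F88, F88 ✓
(MatchID=U87, Referee=234): 1 row → HomeTeam = F84 ✓
(MatchID=U70, Referee=229): 1 row → HomeTeam = F25 ✓
(MatchID=U70, Referee=244): 1 row → HomeTeam = F32 ✓
(MatchID=U87, Referee=244): 1 row → HomeTeam = F75 ✓
(MatchID=U15, Referee=236): 1 row → HomeTeam = F22 ✓
Every {MatchID, Referee} value is associated with a single HomeTeam value, so {MatchID, Referee} → HomeTeam holds.

Yes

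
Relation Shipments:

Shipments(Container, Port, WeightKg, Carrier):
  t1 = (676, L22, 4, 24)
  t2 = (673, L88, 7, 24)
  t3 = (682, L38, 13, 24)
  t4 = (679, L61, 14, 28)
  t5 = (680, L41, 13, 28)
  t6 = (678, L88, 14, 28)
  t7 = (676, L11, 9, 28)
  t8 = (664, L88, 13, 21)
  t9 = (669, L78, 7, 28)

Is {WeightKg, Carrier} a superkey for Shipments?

No

Rows 4 and 6 have the same {WeightKg, Carrier} value (WeightKg=14, Carrier=28) but are distinct tuples, so {WeightKg, Carrier} does not determine every attribute — not a superkey.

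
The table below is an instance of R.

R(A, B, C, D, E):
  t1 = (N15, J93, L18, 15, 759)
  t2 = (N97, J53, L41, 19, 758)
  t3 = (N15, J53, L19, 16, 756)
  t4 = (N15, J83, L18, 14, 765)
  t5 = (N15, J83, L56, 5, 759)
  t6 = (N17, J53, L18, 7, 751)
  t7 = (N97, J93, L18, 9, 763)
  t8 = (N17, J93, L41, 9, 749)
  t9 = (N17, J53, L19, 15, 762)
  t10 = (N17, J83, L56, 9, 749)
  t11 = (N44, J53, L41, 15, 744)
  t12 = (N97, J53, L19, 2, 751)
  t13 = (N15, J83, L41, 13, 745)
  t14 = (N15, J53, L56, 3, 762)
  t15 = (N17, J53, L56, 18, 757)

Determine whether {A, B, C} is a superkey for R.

All 15 rows have distinct {A, B, C} values, so {A, B, C} → (all attributes) holds and {A, B, C} is a superkey.

Yes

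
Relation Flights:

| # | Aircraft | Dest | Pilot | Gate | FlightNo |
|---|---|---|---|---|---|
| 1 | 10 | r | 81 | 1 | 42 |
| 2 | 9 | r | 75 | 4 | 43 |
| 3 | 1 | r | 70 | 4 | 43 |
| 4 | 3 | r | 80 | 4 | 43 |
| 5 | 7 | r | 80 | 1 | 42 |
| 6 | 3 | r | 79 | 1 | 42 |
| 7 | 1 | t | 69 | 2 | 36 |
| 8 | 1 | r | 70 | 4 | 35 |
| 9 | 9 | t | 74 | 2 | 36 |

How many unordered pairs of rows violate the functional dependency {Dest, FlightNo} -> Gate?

0

(Dest=r, FlightNo=42): all 3 rows agree on Gate — 0 pairs.
(Dest=r, FlightNo=43): all 3 rows agree on Gate — 0 pairs.
(Dest=t, FlightNo=36): all 2 rows agree on Gate — 0 pairs.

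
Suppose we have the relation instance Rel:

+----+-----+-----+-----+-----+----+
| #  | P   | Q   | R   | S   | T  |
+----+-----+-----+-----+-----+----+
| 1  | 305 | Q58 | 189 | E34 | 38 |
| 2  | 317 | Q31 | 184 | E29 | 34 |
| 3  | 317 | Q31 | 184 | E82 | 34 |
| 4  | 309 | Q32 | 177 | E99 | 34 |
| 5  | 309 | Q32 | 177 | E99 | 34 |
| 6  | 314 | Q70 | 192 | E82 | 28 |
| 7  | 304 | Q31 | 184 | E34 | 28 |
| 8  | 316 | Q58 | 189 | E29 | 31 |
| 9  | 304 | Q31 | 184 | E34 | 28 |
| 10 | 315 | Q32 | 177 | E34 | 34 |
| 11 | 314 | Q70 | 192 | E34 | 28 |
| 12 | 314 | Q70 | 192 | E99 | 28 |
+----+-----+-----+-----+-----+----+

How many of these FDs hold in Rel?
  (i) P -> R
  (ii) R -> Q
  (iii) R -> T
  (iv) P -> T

3

(i) P -> R: every LHS value maps to a single RHS value — holds.
(ii) R -> Q: every LHS value maps to a single RHS value — holds.
(iii) R -> T: R=189: rows 1, 8 → T takes values {38, 31} — violation; R=184: rows 2, 3, 7, 9 → T takes values {34, 28} — violation — fails.
(iv) P -> T: every LHS value maps to a single RHS value — holds.
3 of the 4 dependencies hold.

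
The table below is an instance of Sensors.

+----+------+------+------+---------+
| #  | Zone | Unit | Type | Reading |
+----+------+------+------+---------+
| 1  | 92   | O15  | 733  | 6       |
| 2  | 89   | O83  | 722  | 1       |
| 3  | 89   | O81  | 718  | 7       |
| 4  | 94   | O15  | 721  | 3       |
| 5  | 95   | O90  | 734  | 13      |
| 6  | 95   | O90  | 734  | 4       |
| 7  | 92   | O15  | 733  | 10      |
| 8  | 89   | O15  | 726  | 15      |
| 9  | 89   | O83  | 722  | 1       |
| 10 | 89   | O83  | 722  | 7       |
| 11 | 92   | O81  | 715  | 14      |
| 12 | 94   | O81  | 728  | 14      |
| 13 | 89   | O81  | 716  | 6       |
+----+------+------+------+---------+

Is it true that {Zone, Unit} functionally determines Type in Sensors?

(Zone=92, Unit=O15): rows 1, 7 → Type = 733, 733 ✓
(Zone=89, Unit=O83): rows 2, 9, 10 → Type = 722, 722, 722 ✓
(Zone=89, Unit=O81): rows 3, 13 → Type takes values {718, 716} — violation
(Zone=94, Unit=O15): row 4 → Type = 721 ✓
(Zone=95, Unit=O90): rows 5, 6 → Type = 734, 734 ✓
(Zone=89, Unit=O15): row 8 → Type = 726 ✓
(Zone=92, Unit=O81): row 11 → Type = 715 ✓
(Zone=94, Unit=O81): row 12 → Type = 728 ✓
Two rows agree on {Zone, Unit} but differ on Type, so {Zone, Unit} -> Type does not hold.

No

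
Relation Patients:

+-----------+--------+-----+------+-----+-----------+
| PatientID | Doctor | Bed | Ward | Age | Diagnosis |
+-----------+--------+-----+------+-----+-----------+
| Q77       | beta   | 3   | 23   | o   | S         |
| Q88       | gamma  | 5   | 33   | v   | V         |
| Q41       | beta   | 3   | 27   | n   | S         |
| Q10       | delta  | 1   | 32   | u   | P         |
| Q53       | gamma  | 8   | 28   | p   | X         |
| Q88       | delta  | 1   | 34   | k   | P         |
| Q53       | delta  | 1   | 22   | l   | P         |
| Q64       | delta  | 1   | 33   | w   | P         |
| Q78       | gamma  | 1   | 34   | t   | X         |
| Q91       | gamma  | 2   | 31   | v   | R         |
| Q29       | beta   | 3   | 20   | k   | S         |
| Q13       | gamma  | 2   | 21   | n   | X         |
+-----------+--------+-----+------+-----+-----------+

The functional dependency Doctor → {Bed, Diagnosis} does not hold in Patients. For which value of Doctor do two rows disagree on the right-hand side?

Doctor=beta: 3 rows → {Bed,Diagnosis} = (3, S), (3, S), (3, S) ✓
Doctor=gamma: 5 rows → {Bed,Diagnosis} takes values {(5, V), (8, X), (1, X), (2, R), (2, X)} — violation
Doctor=delta: 4 rows → {Bed,Diagnosis} = (1, P), (1, P), (1, P), (1, P) ✓
The only Doctor value with inconsistent RHS is Doctor=gamma.

gamma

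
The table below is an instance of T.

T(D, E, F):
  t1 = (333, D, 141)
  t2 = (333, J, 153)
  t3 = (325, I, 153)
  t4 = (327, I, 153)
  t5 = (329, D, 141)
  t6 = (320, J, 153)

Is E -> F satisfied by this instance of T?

Yes

E=D: rows 1, 5 → F = 141, 141 ✓
E=J: rows 2, 6 → F = 153, 153 ✓
E=I: rows 3, 4 → F = 153, 153 ✓
Every E value is associated with a single F value, so E -> F holds.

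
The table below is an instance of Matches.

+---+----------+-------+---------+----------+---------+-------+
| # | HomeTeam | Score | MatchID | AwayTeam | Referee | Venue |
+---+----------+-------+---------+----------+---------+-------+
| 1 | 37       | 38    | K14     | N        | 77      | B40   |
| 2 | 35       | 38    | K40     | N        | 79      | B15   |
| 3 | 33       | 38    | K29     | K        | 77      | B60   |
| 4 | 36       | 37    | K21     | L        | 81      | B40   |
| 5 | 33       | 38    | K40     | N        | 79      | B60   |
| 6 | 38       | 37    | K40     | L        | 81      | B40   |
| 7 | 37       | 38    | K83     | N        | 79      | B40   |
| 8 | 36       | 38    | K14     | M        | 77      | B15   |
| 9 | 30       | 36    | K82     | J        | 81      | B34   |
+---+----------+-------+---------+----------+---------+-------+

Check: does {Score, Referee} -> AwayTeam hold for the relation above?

No

(Score=38, Referee=77): rows 1, 3, 8 → AwayTeam takes values {N, K, M} — violation
(Score=38, Referee=79): rows 2, 5, 7 → AwayTeam = N, N, N ✓
(Score=37, Referee=81): rows 4, 6 → AwayTeam = L, L ✓
(Score=36, Referee=81): row 9 → AwayTeam = J ✓
Two rows agree on {Score, Referee} but differ on AwayTeam, so {Score, Referee} -> AwayTeam does not hold.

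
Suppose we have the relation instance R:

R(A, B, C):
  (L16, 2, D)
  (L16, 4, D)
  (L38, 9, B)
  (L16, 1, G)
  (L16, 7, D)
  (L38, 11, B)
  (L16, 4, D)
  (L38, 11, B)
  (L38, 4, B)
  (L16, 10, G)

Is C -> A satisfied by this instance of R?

Yes

C=D: 4 rows → A = L16, L16, L16, L16 ✓
C=B: 4 rows → A = L38, L38, L38, L38 ✓
C=G: 2 rows → A = L16, L16 ✓
Every C value is associated with a single A value, so C -> A holds.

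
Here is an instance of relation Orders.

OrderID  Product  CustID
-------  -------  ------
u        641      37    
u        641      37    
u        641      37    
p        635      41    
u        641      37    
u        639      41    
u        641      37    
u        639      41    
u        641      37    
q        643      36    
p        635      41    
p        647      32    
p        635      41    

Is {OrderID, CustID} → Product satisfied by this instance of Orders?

Yes

(OrderID=u, CustID=37): 6 rows → Product = 641, 641, 641, 641, 641, 641 ✓
(OrderID=p, CustID=41): 3 rows → Product = 635, 635, 635 ✓
(OrderID=u, CustID=41): 2 rows → Product = 639, 639 ✓
(OrderID=q, CustID=36): 1 row → Product = 643 ✓
(OrderID=p, CustID=32): 1 row → Product = 647 ✓
Every {OrderID, CustID} value is associated with a single Product value, so {OrderID, CustID} → Product holds.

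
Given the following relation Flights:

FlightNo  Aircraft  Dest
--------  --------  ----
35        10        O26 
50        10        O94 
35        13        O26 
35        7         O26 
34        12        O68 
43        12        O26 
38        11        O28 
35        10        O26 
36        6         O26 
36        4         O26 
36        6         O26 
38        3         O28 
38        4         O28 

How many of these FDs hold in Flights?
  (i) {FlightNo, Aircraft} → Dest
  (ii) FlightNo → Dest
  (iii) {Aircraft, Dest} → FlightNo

3

(i) {FlightNo, Aircraft} → Dest: every LHS value maps to a single RHS value — holds.
(ii) FlightNo → Dest: every LHS value maps to a single RHS value — holds.
(iii) {Aircraft, Dest} → FlightNo: every LHS value maps to a single RHS value — holds.
3 of the 3 dependencies hold.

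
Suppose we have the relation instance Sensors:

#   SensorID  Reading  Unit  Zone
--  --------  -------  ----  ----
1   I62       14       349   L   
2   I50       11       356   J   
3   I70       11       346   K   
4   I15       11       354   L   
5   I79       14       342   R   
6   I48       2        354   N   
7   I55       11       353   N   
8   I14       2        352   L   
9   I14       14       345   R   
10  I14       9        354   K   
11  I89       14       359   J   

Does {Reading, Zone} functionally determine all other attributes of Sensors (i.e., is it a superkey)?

No

Rows 5 and 9 have the same {Reading, Zone} value (Reading=14, Zone=R) but are distinct tuples, so {Reading, Zone} does not determine every attribute — not a superkey.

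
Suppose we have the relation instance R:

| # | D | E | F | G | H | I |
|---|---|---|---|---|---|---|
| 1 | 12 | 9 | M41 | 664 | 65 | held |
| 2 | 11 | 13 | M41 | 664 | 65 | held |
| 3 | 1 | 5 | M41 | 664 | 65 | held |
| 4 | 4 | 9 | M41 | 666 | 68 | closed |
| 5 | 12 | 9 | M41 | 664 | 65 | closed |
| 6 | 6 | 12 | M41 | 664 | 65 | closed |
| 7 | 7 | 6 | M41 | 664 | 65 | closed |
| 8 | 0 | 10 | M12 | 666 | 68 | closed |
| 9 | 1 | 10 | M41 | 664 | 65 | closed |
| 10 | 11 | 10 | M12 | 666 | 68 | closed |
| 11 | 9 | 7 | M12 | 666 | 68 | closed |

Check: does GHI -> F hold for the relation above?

No

(G=664, H=65, I=held): rows 1, 2, 3 → F = M41, M41, M41 ✓
(G=666, H=68, I=closed): rows 4, 8, 10, 11 → F takes values {M41, M12} — violation
(G=664, H=65, I=closed): rows 5, 6, 7, 9 → F = M41, M41, M41, M41 ✓
Two rows agree on GHI but differ on F, so GHI -> F does not hold.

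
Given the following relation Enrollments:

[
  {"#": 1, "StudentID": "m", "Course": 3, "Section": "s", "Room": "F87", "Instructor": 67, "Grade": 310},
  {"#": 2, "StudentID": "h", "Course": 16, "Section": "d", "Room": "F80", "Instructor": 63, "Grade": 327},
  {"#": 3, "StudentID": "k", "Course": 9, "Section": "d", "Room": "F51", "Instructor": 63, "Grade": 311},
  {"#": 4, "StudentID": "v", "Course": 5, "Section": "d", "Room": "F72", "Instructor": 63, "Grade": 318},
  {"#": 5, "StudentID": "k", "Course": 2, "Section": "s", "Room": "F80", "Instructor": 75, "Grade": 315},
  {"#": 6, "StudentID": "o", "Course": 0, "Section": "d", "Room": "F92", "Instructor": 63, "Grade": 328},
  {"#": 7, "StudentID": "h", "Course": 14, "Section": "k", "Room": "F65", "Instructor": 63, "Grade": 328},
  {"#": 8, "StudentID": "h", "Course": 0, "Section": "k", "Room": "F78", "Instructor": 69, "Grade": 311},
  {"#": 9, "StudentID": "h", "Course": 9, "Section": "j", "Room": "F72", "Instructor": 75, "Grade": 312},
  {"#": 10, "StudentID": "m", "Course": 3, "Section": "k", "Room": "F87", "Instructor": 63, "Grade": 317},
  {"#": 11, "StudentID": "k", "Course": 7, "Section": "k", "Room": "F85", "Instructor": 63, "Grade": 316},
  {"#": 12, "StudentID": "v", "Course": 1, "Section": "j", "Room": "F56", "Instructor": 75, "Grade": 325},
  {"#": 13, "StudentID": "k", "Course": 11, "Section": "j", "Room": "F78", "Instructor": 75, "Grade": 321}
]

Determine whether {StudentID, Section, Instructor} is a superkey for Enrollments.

Yes

All 13 rows have distinct {StudentID, Section, Instructor} values, so {StudentID, Section, Instructor} → (all attributes) holds and {StudentID, Section, Instructor} is a superkey.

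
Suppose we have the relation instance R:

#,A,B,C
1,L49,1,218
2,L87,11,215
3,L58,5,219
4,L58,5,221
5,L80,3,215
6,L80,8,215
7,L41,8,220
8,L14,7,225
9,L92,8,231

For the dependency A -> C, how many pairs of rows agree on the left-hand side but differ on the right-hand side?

1

A=L58: violating pairs (3,4) — 1 pair.
A=L80: all 2 rows agree on C — 0 pairs.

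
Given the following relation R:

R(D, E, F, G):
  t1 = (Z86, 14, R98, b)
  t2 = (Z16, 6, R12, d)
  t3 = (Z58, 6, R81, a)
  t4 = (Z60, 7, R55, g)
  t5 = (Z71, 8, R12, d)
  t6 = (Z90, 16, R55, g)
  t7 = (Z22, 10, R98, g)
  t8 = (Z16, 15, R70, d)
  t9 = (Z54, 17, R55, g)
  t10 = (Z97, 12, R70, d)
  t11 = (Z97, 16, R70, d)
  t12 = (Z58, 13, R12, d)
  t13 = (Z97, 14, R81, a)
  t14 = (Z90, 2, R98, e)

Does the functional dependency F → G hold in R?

F=R98: rows 1, 7, 14 → G takes values {b, g, e} — violation
F=R12: rows 2, 5, 12 → G = d, d, d ✓
F=R81: rows 3, 13 → G = a, a ✓
F=R55: rows 4, 6, 9 → G = g, g, g ✓
F=R70: rows 8, 10, 11 → G = d, d, d ✓
Two rows agree on F but differ on G, so F → G does not hold.

No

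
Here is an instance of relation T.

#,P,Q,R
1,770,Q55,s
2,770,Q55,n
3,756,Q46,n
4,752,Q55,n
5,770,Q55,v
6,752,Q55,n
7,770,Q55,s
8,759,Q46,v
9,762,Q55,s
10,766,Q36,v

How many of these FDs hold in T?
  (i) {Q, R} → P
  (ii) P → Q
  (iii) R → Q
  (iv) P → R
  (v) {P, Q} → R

1

(i) {Q, R} → P: (Q=Q55, R=s): rows 1, 7, 9 → P takes values {770, 762} — violation; (Q=Q55, R=n): rows 2, 4, 6 → P takes values {770, 752} — violation — fails.
(ii) P → Q: every LHS value maps to a single RHS value — holds.
(iii) R → Q: R=n: rows 2, 3, 4, 6 → Q takes values {Q55, Q46} — violation; R=v: rows 5, 8, 10 → Q takes values {Q55, Q46, Q36} — violation — fails.
(iv) P → R: P=770: rows 1, 2, 5, 7 → R takes values {s, n, v} — violation — fails.
(v) {P, Q} → R: (P=770, Q=Q55): rows 1, 2, 5, 7 → R takes values {s, n, v} — violation — fails.
1 of the 5 dependencies holds.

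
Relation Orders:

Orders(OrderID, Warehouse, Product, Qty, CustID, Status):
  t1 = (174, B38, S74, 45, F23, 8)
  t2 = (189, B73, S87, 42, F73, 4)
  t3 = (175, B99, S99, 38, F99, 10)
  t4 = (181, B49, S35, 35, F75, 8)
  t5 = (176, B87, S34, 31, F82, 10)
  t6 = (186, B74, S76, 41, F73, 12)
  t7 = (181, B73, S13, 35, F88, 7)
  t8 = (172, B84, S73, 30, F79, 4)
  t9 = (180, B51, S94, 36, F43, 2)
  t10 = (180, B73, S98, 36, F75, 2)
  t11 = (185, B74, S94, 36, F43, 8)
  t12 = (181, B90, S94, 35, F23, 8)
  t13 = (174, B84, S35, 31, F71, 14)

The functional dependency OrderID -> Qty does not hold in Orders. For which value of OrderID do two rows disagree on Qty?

174

OrderID=174: rows 1, 13 → Qty takes values {45, 31} — violation
OrderID=189: row 2 → Qty = 42 ✓
OrderID=175: row 3 → Qty = 38 ✓
OrderID=181: rows 4, 7, 12 → Qty = 35, 35, 35 ✓
OrderID=176: row 5 → Qty = 31 ✓
OrderID=186: row 6 → Qty = 41 ✓
OrderID=172: row 8 → Qty = 30 ✓
OrderID=180: rows 9, 10 → Qty = 36, 36 ✓
OrderID=185: row 11 → Qty = 36 ✓
The only OrderID value with inconsistent Qty is OrderID=174.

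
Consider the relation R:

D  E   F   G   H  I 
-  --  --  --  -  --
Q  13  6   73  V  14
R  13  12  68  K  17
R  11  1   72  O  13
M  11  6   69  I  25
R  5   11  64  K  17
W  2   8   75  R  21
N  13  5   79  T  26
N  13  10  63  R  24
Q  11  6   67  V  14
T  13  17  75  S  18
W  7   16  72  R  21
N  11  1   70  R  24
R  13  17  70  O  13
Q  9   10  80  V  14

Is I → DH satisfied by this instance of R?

I=14: 3 rows → {D,H} = (Q, V), (Q, V), (Q, V) ✓
I=17: 2 rows → {D,H} = (R, K), (R, K) ✓
I=13: 2 rows → {D,H} = (R, O), (R, O) ✓
I=25: 1 row → {D,H} = (M, I) ✓
I=21: 2 rows → {D,H} = (W, R), (W, R) ✓
I=26: 1 row → {D,H} = (N, T) ✓
I=24: 2 rows → {D,H} = (N, R), (N, R) ✓
I=18: 1 row → {D,H} = (T, S) ✓
Every I value is associated with a single DH value, so I → DH holds.

Yes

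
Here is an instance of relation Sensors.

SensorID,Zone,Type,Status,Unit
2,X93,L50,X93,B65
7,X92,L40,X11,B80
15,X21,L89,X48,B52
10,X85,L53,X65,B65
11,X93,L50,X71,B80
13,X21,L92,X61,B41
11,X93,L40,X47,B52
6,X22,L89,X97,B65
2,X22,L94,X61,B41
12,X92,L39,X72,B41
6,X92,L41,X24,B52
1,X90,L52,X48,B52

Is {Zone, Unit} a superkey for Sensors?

Yes

All 12 rows have distinct {Zone, Unit} values, so {Zone, Unit} → (all attributes) holds and {Zone, Unit} is a superkey.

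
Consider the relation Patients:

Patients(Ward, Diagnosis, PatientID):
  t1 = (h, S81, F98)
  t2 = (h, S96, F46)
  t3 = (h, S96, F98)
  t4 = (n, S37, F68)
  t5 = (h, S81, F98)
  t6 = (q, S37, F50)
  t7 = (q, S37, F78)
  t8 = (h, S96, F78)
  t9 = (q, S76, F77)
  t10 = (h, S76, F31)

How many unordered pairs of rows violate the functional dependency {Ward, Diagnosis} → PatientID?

(Ward=h, Diagnosis=S81): all 2 rows agree on PatientID — 0 pairs.
(Ward=h, Diagnosis=S96): violating pairs (2,3), (2,8), (3,8) — 3 pairs.
(Ward=q, Diagnosis=S37): violating pairs (6,7) — 1 pair.

4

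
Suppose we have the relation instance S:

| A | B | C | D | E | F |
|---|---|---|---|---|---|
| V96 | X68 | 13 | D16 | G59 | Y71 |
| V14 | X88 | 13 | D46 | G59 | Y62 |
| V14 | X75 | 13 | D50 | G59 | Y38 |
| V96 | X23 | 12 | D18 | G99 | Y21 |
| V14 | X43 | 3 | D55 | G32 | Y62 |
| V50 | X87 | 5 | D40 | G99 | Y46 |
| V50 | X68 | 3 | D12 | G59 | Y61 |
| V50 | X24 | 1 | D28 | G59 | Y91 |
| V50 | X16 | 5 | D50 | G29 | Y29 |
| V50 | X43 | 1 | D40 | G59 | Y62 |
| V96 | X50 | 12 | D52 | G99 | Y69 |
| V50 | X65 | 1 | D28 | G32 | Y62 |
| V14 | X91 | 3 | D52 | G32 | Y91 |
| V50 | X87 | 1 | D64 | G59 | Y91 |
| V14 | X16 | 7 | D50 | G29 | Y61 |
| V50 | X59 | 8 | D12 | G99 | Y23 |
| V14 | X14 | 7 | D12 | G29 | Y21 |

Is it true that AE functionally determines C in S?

No

(A=V96, E=G59): 1 row → C = 13 ✓
(A=V14, E=G59): 2 rows → C = 13, 13 ✓
(A=V96, E=G99): 2 rows → C = 12, 12 ✓
(A=V14, E=G32): 2 rows → C = 3, 3 ✓
(A=V50, E=G99): 2 rows → C takes values {5, 8} — violation
(A=V50, E=G59): 4 rows → C takes values {3, 1} — violation
(A=V50, E=G29): 1 row → C = 5 ✓
(A=V50, E=G32): 1 row → C = 1 ✓
(A=V14, E=G29): 2 rows → C = 7, 7 ✓
Two rows agree on AE but differ on C, so AE → C does not hold.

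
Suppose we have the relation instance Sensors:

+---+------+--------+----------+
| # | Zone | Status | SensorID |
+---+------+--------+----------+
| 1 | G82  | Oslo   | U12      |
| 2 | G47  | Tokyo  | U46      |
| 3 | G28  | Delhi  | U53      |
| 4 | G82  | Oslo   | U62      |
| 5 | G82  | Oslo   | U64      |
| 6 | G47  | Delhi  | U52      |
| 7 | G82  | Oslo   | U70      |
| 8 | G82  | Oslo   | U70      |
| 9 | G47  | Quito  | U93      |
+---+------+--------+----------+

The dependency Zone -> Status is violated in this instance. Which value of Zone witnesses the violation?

Zone=G82: rows 1, 4, 5, 7, 8 → Status = Oslo, Oslo, Oslo, Oslo, Oslo ✓
Zone=G47: rows 2, 6, 9 → Status takes values {Tokyo, Delhi, Quito} — violation
Zone=G28: row 3 → Status = Delhi ✓
The only Zone value with inconsistent Status is Zone=G47.

G47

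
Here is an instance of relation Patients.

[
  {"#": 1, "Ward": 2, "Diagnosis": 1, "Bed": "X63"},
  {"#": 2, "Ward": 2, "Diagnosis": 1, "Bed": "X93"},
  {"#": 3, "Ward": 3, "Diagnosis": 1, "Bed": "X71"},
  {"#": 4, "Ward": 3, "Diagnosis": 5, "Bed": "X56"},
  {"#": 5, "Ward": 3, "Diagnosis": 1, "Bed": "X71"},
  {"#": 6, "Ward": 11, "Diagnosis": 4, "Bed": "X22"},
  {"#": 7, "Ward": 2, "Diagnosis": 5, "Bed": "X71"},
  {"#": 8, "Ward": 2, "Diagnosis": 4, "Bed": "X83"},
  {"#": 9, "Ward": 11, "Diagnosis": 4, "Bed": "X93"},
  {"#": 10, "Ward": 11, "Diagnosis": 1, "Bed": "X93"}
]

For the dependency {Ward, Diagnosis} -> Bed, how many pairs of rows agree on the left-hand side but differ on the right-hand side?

(Ward=2, Diagnosis=1): violating pairs (1,2) — 1 pair.
(Ward=3, Diagnosis=1): all 2 rows agree on Bed — 0 pairs.
(Ward=11, Diagnosis=4): violating pairs (6,9) — 1 pair.

2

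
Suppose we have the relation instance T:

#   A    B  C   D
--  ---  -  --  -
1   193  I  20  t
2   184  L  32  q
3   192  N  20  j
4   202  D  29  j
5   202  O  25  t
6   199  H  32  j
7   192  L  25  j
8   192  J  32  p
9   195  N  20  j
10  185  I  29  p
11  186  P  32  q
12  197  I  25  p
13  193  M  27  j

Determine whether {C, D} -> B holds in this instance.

No

(C=20, D=t): row 1 → B = I ✓
(C=32, D=q): rows 2, 11 → B takes values {L, P} — violation
(C=20, D=j): rows 3, 9 → B = N, N ✓
(C=29, D=j): row 4 → B = D ✓
(C=25, D=t): row 5 → B = O ✓
(C=32, D=j): row 6 → B = H ✓
(C=25, D=j): row 7 → B = L ✓
(C=32, D=p): row 8 → B = J ✓
(C=29, D=p): row 10 → B = I ✓
(C=25, D=p): row 12 → B = I ✓
(C=27, D=j): row 13 → B = M ✓
Two rows agree on {C, D} but differ on B, so {C, D} -> B does not hold.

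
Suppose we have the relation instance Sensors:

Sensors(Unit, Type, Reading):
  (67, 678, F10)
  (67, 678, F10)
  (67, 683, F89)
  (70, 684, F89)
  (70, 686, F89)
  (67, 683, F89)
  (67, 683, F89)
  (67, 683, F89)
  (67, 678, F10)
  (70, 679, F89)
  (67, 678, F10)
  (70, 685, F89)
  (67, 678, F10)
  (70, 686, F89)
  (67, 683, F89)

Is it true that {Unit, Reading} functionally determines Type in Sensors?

(Unit=67, Reading=F10): 5 rows → Type = 678, 678, 678, 678, 678 ✓
(Unit=67, Reading=F89): 5 rows → Type = 683, 683, 683, 683, 683 ✓
(Unit=70, Reading=F89): 5 rows → Type takes values {684, 686, 679, 685} — violation
Two rows agree on {Unit, Reading} but differ on Type, so {Unit, Reading} → Type does not hold.

No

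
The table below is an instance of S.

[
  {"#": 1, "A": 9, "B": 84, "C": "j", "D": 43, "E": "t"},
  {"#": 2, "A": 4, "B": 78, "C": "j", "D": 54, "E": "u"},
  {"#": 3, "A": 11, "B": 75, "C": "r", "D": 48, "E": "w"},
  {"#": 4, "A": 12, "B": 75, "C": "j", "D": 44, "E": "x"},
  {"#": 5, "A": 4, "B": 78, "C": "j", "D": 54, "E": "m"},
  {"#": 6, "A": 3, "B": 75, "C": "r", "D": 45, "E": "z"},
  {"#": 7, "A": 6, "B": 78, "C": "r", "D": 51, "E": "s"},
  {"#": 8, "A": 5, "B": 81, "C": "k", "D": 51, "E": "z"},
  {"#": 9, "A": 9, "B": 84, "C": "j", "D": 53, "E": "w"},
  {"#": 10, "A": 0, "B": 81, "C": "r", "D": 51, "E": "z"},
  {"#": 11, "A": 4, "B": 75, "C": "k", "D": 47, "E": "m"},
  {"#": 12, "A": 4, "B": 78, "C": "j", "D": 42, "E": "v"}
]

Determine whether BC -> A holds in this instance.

(B=84, C=j): rows 1, 9 → A = 9, 9 ✓
(B=78, C=j): rows 2, 5, 12 → A = 4, 4, 4 ✓
(B=75, C=r): rows 3, 6 → A takes values {11, 3} — violation
(B=75, C=j): row 4 → A = 12 ✓
(B=78, C=r): row 7 → A = 6 ✓
(B=81, C=k): row 8 → A = 5 ✓
(B=81, C=r): row 10 → A = 0 ✓
(B=75, C=k): row 11 → A = 4 ✓
Two rows agree on BC but differ on A, so BC -> A does not hold.

No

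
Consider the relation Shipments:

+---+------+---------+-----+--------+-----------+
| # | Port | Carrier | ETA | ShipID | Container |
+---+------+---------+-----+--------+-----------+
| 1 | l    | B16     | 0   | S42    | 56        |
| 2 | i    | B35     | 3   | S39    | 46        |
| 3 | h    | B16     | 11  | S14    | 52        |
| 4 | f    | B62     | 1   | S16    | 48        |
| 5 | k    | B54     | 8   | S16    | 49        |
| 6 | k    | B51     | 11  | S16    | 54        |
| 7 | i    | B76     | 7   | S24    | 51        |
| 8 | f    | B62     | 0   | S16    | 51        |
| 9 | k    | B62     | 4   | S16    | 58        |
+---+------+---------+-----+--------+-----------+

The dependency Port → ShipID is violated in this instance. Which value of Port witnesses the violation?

Port=l: row 1 → ShipID = S42 ✓
Port=i: rows 2, 7 → ShipID takes values {S39, S24} — violation
Port=h: row 3 → ShipID = S14 ✓
Port=f: rows 4, 8 → ShipID = S16, S16 ✓
Port=k: rows 5, 6, 9 → ShipID = S16, S16, S16 ✓
The only Port value with inconsistent ShipID is Port=i.

i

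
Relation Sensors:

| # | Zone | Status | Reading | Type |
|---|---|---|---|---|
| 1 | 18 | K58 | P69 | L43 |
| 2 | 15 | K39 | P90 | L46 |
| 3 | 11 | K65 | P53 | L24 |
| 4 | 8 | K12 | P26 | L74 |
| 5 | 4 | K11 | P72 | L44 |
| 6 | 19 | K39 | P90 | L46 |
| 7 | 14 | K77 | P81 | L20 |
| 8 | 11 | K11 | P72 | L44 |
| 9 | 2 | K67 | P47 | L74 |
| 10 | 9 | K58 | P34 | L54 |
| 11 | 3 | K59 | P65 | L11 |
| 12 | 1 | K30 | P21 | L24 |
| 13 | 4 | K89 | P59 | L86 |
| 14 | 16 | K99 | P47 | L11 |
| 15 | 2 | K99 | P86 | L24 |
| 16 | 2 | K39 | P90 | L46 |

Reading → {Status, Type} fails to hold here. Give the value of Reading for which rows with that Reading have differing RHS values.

P47

Reading=P69: row 1 → {Status,Type} = (K58, L43) ✓
Reading=P90: rows 2, 6, 16 → {Status,Type} = (K39, L46), (K39, L46), (K39, L46) ✓
Reading=P53: row 3 → {Status,Type} = (K65, L24) ✓
Reading=P26: row 4 → {Status,Type} = (K12, L74) ✓
Reading=P72: rows 5, 8 → {Status,Type} = (K11, L44), (K11, L44) ✓
Reading=P81: row 7 → {Status,Type} = (K77, L20) ✓
Reading=P47: rows 9, 14 → {Status,Type} takes values {(K67, L74), (K99, L11)} — violation
Reading=P34: row 10 → {Status,Type} = (K58, L54) ✓
Reading=P65: row 11 → {Status,Type} = (K59, L11) ✓
Reading=P21: row 12 → {Status,Type} = (K30, L24) ✓
Reading=P59: row 13 → {Status,Type} = (K89, L86) ✓
Reading=P86: row 15 → {Status,Type} = (K99, L24) ✓
The only Reading value with inconsistent RHS is Reading=P47.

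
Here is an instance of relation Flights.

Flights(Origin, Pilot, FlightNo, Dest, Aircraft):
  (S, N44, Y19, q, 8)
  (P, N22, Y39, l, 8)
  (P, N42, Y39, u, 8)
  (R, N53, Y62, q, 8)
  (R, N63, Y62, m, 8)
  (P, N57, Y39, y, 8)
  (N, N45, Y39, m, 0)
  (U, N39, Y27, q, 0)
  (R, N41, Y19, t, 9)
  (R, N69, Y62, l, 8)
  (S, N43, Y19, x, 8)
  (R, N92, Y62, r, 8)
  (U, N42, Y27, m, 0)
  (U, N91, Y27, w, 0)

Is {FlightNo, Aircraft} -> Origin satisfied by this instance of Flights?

(FlightNo=Y19, Aircraft=8): 2 rows → Origin = S, S ✓
(FlightNo=Y39, Aircraft=8): 3 rows → Origin = P, P, P ✓
(FlightNo=Y62, Aircraft=8): 4 rows → Origin = R, R, R, R ✓
(FlightNo=Y39, Aircraft=0): 1 row → Origin = N ✓
(FlightNo=Y27, Aircraft=0): 3 rows → Origin = U, U, U ✓
(FlightNo=Y19, Aircraft=9): 1 row → Origin = R ✓
Every {FlightNo, Aircraft} value is associated with a single Origin value, so {FlightNo, Aircraft} -> Origin holds.

Yes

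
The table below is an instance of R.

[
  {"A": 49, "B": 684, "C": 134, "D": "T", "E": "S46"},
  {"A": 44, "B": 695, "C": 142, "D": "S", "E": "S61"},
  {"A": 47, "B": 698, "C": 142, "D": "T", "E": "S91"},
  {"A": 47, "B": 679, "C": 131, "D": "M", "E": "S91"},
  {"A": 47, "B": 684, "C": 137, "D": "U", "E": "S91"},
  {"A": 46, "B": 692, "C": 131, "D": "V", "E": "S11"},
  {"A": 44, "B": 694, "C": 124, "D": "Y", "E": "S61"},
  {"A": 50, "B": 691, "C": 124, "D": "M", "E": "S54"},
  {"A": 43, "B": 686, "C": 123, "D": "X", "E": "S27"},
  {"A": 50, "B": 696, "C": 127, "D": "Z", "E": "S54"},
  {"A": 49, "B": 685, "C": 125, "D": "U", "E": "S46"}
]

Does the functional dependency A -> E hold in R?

A=49: 2 rows → E = S46, S46 ✓
A=44: 2 rows → E = S61, S61 ✓
A=47: 3 rows → E = S91, S91, S91 ✓
A=46: 1 row → E = S11 ✓
A=50: 2 rows → E = S54, S54 ✓
A=43: 1 row → E = S27 ✓
Every A value is associated with a single E value, so A -> E holds.

Yes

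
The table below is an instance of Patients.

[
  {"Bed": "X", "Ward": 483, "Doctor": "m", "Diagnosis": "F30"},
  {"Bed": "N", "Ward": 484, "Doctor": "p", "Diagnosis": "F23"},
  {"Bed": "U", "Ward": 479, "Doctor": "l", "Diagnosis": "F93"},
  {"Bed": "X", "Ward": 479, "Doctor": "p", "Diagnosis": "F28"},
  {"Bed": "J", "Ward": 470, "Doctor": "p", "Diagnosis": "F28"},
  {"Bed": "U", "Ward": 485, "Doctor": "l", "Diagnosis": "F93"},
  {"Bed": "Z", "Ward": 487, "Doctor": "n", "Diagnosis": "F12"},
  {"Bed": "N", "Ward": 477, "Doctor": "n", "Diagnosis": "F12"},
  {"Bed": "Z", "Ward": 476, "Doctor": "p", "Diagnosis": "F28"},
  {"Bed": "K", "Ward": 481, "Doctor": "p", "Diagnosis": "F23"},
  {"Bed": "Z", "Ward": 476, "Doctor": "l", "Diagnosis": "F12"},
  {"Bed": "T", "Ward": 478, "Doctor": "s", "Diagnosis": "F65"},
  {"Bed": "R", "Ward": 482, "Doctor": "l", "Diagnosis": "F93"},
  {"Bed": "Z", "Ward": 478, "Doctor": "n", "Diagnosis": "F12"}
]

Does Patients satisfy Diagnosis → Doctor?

No

Diagnosis=F30: 1 row → Doctor = m ✓
Diagnosis=F23: 2 rows → Doctor = p, p ✓
Diagnosis=F93: 3 rows → Doctor = l, l, l ✓
Diagnosis=F28: 3 rows → Doctor = p, p, p ✓
Diagnosis=F12: 4 rows → Doctor takes values {n, l} — violation
Diagnosis=F65: 1 row → Doctor = s ✓
Two rows agree on Diagnosis but differ on Doctor, so Diagnosis → Doctor does not hold.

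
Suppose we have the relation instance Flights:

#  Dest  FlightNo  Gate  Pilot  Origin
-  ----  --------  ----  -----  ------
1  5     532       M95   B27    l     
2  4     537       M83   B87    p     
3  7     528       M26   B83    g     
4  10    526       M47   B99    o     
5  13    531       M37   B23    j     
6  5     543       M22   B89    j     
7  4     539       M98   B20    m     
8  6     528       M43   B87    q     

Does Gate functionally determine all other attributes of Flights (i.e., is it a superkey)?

All 8 rows have distinct Gate values, so Gate → (all attributes) holds and Gate is a superkey.

Yes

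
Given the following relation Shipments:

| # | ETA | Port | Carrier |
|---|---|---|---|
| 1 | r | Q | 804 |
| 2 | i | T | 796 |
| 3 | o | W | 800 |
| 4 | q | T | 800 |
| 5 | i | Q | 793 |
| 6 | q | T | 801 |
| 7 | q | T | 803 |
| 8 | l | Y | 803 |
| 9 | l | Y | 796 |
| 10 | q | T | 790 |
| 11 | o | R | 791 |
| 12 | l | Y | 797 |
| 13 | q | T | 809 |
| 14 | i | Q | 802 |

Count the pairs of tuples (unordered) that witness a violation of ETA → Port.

3

ETA=i: violating pairs (2,5), (2,14) — 2 pairs.
ETA=o: violating pairs (3,11) — 1 pair.
ETA=q: all 5 rows agree on Port — 0 pairs.
ETA=l: all 3 rows agree on Port — 0 pairs.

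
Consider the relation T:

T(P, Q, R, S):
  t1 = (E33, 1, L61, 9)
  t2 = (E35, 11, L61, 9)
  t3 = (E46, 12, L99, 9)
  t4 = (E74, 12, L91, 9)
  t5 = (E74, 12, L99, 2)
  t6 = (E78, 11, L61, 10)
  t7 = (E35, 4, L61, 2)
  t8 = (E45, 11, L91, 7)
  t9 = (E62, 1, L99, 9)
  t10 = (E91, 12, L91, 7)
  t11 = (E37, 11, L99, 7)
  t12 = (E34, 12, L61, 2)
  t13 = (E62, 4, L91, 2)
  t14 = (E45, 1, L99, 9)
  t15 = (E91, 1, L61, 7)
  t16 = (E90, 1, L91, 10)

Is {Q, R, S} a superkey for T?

Rows 9 and 14 have the same {Q, R, S} value (Q=1, R=L99, S=9) but are distinct tuples, so {Q, R, S} does not determine every attribute — not a superkey.

No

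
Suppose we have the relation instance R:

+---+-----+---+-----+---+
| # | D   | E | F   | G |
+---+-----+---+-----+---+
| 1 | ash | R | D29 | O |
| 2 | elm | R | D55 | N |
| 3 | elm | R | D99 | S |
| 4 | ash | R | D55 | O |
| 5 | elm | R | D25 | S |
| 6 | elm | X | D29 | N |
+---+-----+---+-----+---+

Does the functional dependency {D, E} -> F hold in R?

No

(D=ash, E=R): rows 1, 4 → F takes values {D29, D55} — violation
(D=elm, E=R): rows 2, 3, 5 → F takes values {D55, D99, D25} — violation
(D=elm, E=X): row 6 → F = D29 ✓
Two rows agree on {D, E} but differ on F, so {D, E} -> F does not hold.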